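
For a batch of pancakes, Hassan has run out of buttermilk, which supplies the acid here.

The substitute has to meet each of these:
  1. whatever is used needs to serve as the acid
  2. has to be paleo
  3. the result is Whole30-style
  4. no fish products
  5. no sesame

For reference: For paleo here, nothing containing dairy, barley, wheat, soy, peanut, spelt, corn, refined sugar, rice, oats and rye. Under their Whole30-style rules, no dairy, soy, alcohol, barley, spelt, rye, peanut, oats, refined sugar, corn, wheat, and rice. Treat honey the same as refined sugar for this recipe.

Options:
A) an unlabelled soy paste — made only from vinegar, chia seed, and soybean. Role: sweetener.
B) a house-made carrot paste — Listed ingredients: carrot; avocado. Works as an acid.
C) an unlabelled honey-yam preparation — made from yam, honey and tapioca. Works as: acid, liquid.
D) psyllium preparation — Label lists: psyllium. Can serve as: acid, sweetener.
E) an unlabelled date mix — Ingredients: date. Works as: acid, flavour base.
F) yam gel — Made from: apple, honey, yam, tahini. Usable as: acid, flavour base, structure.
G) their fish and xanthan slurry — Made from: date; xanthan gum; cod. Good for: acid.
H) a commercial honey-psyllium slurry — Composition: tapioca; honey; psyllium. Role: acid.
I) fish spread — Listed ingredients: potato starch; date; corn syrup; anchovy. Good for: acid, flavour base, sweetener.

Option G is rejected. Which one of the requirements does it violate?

fish-free

usable as an acid: satisfied
paleo: satisfied
Whole30-style: satisfied
sesame-free: satisfied
fish-free: has cod — fails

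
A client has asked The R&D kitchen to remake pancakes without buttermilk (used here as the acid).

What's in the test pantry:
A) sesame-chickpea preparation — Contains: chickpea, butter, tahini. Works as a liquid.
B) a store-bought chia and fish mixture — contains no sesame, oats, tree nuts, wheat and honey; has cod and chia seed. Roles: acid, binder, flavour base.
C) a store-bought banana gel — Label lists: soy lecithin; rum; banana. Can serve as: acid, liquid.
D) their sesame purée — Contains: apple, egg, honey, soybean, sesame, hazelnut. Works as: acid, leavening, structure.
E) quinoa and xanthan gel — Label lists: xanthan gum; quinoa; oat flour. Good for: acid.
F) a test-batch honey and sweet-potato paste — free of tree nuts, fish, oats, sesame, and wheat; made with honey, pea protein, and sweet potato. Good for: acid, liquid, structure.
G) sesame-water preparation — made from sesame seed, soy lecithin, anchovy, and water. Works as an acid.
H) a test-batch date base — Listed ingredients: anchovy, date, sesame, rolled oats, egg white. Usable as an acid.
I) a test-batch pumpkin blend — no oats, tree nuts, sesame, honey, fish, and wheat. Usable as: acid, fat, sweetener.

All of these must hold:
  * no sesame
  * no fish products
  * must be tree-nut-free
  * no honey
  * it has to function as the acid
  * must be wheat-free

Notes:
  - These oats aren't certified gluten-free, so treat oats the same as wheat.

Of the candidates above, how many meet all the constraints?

A: not usable as an acid; has tahini, so not sesame-free — out
B: has cod, so not fish-free — out
C: only rum, soy lecithin and banana; none excluded — OK
D: has sesame, so not sesame-free; has hazelnut, so not tree-nut-free (and 1 more) — no
E: has oat flour, so not wheat-free — reject
F: has honey, so not honey-free — reject
G: has sesame seed, so not sesame-free; has anchovy, so not fish-free — no
H: has sesame, so not sesame-free; has anchovy, so not fish-free (and 1 more) — no
I: works as an acid, no fish, no tree nuts — OK

2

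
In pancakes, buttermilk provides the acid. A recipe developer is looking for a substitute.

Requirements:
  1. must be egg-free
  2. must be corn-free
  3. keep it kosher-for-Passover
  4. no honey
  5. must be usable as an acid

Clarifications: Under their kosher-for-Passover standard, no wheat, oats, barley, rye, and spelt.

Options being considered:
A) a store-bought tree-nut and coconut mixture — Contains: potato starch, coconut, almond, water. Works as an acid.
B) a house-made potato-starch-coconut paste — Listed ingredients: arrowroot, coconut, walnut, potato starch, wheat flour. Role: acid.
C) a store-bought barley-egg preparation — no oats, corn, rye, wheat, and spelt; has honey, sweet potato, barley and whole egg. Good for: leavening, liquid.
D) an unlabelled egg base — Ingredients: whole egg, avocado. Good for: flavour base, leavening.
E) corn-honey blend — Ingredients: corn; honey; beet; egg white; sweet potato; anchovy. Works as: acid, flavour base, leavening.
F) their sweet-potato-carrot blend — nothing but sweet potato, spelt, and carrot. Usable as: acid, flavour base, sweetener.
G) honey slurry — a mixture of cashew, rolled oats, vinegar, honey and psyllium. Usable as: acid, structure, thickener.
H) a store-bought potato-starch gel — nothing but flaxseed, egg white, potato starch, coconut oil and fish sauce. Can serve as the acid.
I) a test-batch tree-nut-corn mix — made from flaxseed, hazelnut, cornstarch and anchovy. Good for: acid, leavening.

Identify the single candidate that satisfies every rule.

A

A: coconut and almond etc. — none of it excluded — keep
B: has wheat flour, so not kosher-for-Passover — no
C: not usable as an acid; has barley, so not kosher-for-Passover (and 2 more) — reject
D: not usable as an acid; has whole egg, so not egg-free — out
E: has honey, so not honey-free; has egg white, so not egg-free (and 1 more) — reject
F: has spelt, so not kosher-for-Passover — out
G: has rolled oats, so not kosher-for-Passover; has honey, so not honey-free — reject
H: has egg white, so not egg-free — out
I: has cornstarch, so not corn-free — out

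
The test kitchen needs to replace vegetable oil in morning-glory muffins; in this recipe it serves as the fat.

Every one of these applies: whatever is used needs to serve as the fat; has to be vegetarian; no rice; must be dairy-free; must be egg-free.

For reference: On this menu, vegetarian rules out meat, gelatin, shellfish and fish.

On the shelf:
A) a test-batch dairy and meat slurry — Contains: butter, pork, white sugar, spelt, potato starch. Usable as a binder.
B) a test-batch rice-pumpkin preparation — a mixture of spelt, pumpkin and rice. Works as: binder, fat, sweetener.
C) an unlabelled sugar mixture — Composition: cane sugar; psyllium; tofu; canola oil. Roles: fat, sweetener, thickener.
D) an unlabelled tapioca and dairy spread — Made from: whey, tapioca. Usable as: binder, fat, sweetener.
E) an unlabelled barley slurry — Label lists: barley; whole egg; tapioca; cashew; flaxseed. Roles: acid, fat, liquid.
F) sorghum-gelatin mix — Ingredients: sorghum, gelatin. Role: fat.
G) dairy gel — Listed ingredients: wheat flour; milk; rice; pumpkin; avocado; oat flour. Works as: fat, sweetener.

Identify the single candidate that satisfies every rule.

A: not usable as a fat; has pork, so not vegetarian (and 1 more) — out
B: has rice, so not rice-free — no
C: tofu and cane sugar etc. — none of it excluded — keep
D: has whey, so not dairy-free — out
E: has whole egg, so not egg-free — out
F: has gelatin, so not vegetarian — no
G: has rice, so not rice-free; has milk, so not dairy-free — no

C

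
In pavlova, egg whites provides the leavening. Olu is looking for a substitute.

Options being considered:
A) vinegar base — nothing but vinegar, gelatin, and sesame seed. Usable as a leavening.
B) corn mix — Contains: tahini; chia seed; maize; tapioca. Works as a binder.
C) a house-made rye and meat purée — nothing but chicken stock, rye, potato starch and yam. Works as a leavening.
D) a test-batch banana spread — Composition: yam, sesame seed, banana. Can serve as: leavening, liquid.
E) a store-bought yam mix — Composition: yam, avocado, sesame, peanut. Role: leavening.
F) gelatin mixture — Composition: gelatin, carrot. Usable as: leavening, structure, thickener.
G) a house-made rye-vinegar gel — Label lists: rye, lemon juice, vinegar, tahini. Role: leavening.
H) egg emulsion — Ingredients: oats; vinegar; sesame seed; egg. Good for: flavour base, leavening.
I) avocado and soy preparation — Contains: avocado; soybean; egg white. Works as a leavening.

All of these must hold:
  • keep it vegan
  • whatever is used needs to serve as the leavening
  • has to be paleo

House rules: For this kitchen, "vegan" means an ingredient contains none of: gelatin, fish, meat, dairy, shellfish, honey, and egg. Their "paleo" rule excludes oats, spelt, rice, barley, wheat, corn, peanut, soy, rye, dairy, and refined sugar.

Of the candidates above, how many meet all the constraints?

A: has gelatin, so not vegan — reject
B: not usable as a leavening; has maize, so not paleo — reject
C: has chicken stock, so not vegan; has rye, so not paleo — no
D: works as a leavening, vegan, paleo — valid
E: has peanut, so not paleo — no
F: has gelatin, so not vegan — out
G: has rye, so not paleo — out
H: has egg, so not vegan; has oats, so not paleo — reject
I: has egg white, so not vegan; has soybean, so not paleo — out

1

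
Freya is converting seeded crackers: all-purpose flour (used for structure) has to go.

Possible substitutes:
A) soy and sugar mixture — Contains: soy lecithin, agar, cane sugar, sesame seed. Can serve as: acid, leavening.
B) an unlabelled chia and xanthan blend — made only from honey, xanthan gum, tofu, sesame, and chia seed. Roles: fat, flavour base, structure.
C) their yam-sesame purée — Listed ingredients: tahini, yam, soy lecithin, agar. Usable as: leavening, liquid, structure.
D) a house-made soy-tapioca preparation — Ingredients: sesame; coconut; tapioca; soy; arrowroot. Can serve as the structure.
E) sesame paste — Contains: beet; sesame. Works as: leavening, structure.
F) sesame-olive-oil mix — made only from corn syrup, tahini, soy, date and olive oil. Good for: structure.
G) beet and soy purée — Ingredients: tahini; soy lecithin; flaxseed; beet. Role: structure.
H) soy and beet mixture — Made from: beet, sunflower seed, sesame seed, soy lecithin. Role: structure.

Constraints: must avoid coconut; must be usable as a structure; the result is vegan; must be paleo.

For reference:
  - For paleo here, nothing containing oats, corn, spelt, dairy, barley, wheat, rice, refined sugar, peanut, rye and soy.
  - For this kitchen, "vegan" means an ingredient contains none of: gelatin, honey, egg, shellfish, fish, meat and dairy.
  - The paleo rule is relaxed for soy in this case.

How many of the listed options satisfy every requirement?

4

A: not usable as a structure; has cane sugar, so not paleo — out
B: has honey, so not vegan — no
C: soy is permitted under the paleo carve-out; nothing else excluded — keep
D: has coconut, so not coconut-free — out
E: works as a structure, vegan, paleo — valid
F: has corn syrup, so not paleo — out
G: soy is permitted under the paleo carve-out; nothing else excluded — keep
H: soy is permitted under the paleo carve-out; nothing else excluded — valid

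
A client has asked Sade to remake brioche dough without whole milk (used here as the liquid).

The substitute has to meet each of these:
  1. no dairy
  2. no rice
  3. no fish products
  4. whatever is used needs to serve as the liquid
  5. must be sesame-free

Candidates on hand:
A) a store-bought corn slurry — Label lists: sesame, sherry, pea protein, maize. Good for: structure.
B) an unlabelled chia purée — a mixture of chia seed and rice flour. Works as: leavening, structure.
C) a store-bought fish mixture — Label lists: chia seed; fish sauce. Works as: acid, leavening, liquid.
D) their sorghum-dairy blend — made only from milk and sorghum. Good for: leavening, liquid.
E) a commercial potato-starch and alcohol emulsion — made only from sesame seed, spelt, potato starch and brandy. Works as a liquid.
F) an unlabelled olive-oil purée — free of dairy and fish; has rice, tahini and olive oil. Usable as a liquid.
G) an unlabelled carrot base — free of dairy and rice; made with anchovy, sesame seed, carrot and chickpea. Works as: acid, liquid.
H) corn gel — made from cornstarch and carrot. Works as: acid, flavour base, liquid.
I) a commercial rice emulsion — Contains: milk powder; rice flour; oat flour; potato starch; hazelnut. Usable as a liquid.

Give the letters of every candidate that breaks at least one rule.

A, B, C, D, E, F, G, I

A: not usable as a liquid; has sesame, so not sesame-free — reject
B: not usable as a liquid; has rice flour, so not rice-free — no
C: has fish sauce, so not fish-free — reject
D: has milk, so not dairy-free — reject
E: has sesame seed, so not sesame-free — reject
F: has tahini, so not sesame-free; has rice, so not rice-free — out
G: has sesame seed, so not sesame-free; has anchovy, so not fish-free — no
H: only cornstarch and carrot; none excluded — keep
I: has rice flour, so not rice-free; has milk powder, so not dairy-free — out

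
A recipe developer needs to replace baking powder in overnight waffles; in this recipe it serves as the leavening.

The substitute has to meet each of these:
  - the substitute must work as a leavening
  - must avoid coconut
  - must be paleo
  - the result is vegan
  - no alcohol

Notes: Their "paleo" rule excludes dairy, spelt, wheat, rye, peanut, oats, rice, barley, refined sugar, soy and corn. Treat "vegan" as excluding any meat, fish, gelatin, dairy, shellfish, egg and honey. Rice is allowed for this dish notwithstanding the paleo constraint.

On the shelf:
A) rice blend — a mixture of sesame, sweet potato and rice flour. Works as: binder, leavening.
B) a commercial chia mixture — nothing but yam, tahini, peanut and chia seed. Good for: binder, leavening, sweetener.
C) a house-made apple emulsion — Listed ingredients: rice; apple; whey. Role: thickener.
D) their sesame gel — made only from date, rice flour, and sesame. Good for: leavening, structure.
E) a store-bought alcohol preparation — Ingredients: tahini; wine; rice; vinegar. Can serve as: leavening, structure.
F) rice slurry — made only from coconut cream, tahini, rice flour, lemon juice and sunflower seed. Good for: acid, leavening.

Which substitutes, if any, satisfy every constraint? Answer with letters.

A: rice is permitted under the paleo carve-out; nothing else excluded — keep
B: has peanut, so not paleo — no
C: not usable as a leavening; has whey, so not paleo (and 1 more) — out
D: rice is permitted under the paleo carve-out; nothing else excluded — valid
E: has wine, so not alcohol-free — reject
F: has coconut cream, so not coconut-free — reject

A, D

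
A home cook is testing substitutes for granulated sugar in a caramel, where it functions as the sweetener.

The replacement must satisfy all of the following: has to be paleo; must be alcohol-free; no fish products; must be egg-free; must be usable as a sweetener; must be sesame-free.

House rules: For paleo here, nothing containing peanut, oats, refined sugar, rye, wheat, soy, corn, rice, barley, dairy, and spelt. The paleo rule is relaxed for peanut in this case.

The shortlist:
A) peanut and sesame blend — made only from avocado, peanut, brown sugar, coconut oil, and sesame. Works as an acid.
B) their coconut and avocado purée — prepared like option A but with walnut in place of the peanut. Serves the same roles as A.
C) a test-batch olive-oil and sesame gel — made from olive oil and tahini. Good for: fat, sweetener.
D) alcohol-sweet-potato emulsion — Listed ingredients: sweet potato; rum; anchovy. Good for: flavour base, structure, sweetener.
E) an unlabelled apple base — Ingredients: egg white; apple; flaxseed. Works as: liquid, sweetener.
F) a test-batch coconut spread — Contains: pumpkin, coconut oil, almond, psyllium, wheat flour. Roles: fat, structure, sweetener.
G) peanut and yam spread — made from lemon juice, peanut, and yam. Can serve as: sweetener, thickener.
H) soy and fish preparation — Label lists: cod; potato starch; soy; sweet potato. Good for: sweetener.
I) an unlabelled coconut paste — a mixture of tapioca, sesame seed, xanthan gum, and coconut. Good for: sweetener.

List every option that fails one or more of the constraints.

A: not usable as a sweetener; has brown sugar, so not paleo (and 1 more) — no
B: not usable as a sweetener; has brown sugar, so not paleo (and 1 more) — reject
C: has tahini, so not sesame-free — no
D: has anchovy, so not fish-free; has rum, so not alcohol-free — no
E: has egg white, so not egg-free — out
F: has wheat flour, so not paleo — reject
G: peanut is permitted under the paleo carve-out; nothing else excluded — keep
H: has soy, so not paleo; has cod, so not fish-free — reject
I: has sesame seed, so not sesame-free — out

A, B, C, D, E, F, H, I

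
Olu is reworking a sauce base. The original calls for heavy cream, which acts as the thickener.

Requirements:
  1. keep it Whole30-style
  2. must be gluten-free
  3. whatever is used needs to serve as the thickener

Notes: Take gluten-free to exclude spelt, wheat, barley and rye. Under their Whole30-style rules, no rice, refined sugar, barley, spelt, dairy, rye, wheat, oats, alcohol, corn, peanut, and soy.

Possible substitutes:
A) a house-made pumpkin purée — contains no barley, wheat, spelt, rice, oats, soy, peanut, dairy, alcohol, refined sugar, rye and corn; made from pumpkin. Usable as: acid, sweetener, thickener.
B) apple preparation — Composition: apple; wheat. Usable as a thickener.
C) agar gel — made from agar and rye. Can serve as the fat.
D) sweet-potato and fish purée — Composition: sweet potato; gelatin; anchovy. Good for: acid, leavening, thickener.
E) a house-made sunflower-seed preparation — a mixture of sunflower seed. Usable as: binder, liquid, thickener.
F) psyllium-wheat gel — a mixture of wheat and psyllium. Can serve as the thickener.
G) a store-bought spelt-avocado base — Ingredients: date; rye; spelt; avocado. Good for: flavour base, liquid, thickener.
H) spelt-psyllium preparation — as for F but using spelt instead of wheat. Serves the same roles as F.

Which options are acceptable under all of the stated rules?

A: works as a thickener, Whole30-style, gluten-free — keep
B: has wheat, so not gluten-free; has wheat, so not Whole30-style — reject
C: not usable as a thickener; has rye, so not gluten-free (and 1 more) — no
D: gluten-free, Whole30-style — keep
E: every rule checks out — valid
F: has wheat, so not gluten-free; has wheat, so not Whole30-style — reject
G: has rye, so not gluten-free; has rye, so not Whole30-style — no
H: has spelt, so not gluten-free; has spelt, so not Whole30-style — out

A, D, E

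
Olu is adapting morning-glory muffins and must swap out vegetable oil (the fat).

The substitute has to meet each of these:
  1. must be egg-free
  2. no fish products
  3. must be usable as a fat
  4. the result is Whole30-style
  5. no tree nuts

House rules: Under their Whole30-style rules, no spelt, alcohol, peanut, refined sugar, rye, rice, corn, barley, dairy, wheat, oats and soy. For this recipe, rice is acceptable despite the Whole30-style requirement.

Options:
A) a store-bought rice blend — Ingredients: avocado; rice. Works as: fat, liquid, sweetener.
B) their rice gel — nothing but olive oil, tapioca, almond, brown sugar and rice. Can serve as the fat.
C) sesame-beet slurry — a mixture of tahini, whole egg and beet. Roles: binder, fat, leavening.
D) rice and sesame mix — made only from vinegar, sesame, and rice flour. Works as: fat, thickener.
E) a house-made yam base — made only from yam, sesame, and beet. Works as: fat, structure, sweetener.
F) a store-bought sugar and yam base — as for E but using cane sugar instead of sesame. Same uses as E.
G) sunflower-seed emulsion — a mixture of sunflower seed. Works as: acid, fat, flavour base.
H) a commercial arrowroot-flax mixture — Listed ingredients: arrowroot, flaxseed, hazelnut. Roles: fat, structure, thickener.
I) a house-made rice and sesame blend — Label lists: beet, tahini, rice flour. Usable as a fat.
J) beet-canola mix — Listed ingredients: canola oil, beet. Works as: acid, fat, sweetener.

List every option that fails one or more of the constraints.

A: rice is permitted under the Whole30-style carve-out; nothing else excluded — OK
B: has brown sugar, so not Whole30-style; has almond, so not tree-nut-free — out
C: has whole egg, so not egg-free — reject
D: rice is permitted under the Whole30-style carve-out; nothing else excluded — keep
E: only sesame, yam and beet; none excluded — OK
F: has cane sugar, so not Whole30-style — out
G: only sunflower seed; none excluded — keep
H: has hazelnut, so not tree-nut-free — out
I: rice is permitted under the Whole30-style carve-out; nothing else excluded — valid
J: all constraints satisfied — keep

B, C, F, H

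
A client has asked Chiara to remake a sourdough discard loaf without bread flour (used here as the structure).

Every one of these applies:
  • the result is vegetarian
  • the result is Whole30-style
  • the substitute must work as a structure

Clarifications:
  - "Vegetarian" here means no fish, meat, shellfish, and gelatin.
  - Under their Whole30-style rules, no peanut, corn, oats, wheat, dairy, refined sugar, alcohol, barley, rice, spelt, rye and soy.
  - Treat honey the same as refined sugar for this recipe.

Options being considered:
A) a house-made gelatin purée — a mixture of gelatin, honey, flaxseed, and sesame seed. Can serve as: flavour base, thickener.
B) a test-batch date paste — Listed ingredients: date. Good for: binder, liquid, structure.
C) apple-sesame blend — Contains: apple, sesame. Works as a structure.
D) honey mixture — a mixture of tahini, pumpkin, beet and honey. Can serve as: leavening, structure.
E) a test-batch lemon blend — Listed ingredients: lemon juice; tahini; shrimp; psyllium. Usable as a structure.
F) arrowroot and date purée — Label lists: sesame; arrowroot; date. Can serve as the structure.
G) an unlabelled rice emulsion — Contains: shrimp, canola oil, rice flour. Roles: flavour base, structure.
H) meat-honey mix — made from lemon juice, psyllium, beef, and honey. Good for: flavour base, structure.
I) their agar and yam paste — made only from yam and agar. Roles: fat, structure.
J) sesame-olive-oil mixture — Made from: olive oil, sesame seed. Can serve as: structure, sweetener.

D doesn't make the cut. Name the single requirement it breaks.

Whole30-style

usable as a structure: satisfied
vegetarian: satisfied
Whole30-style: has honey — fails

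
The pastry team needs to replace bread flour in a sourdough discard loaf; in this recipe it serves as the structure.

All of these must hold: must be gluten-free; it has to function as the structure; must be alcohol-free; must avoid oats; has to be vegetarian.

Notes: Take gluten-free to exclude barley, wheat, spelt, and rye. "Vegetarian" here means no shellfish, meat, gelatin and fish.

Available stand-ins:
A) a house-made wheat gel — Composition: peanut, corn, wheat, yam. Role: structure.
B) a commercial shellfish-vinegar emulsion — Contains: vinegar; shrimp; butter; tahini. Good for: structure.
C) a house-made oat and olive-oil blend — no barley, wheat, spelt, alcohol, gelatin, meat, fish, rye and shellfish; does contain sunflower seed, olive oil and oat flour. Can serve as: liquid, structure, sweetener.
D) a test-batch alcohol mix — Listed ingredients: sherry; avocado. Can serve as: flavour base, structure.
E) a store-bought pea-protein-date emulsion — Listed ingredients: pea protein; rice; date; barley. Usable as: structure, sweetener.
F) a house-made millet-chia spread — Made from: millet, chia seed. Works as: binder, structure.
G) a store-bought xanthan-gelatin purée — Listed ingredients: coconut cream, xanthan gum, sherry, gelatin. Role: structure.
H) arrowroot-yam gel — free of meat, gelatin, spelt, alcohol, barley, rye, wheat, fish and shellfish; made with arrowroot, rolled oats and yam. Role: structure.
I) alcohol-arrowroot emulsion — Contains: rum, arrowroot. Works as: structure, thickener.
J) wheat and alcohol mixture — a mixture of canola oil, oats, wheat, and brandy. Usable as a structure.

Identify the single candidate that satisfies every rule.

F

A: has wheat, so not gluten-free — reject
B: has shrimp, so not vegetarian — reject
C: has oat flour, so not oat-free — no
D: has sherry, so not alcohol-free — out
E: has barley, so not gluten-free — out
F: all constraints satisfied — valid
G: has gelatin, so not vegetarian; has sherry, so not alcohol-free — no
H: has rolled oats, so not oat-free — reject
I: has rum, so not alcohol-free — out
J: has wheat, so not gluten-free; has oats, so not oat-free (and 1 more) — reject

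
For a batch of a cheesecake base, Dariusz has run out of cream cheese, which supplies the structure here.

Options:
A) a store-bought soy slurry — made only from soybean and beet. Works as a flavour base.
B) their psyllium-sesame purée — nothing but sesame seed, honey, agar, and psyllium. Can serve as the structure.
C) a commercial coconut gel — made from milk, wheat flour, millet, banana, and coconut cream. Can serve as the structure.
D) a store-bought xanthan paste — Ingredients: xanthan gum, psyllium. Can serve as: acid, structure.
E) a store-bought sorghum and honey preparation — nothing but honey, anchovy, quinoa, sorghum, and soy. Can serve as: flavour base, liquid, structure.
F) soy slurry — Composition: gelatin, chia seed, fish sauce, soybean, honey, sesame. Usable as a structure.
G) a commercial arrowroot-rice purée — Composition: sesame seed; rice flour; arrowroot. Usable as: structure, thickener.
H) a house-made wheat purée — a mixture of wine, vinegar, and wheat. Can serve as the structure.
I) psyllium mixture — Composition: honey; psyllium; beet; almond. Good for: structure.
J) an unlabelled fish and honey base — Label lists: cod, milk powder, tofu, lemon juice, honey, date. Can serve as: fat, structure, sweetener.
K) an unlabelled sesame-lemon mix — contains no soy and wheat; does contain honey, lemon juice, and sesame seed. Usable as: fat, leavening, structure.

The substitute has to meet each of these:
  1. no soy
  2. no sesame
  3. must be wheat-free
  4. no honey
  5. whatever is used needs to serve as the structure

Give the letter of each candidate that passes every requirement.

D

A: not usable as a structure; has soybean, so not soy-free — no
B: has sesame seed, so not sesame-free; has honey, so not honey-free — no
C: has wheat flour, so not wheat-free — no
D: all constraints satisfied — OK
E: has soy, so not soy-free; has honey, so not honey-free — no
F: has soybean, so not soy-free; has sesame, so not sesame-free (and 1 more) — out
G: has sesame seed, so not sesame-free — no
H: has wheat, so not wheat-free — reject
I: has honey, so not honey-free — reject
J: has tofu, so not soy-free; has honey, so not honey-free — reject
K: has sesame seed, so not sesame-free; has honey, so not honey-free — no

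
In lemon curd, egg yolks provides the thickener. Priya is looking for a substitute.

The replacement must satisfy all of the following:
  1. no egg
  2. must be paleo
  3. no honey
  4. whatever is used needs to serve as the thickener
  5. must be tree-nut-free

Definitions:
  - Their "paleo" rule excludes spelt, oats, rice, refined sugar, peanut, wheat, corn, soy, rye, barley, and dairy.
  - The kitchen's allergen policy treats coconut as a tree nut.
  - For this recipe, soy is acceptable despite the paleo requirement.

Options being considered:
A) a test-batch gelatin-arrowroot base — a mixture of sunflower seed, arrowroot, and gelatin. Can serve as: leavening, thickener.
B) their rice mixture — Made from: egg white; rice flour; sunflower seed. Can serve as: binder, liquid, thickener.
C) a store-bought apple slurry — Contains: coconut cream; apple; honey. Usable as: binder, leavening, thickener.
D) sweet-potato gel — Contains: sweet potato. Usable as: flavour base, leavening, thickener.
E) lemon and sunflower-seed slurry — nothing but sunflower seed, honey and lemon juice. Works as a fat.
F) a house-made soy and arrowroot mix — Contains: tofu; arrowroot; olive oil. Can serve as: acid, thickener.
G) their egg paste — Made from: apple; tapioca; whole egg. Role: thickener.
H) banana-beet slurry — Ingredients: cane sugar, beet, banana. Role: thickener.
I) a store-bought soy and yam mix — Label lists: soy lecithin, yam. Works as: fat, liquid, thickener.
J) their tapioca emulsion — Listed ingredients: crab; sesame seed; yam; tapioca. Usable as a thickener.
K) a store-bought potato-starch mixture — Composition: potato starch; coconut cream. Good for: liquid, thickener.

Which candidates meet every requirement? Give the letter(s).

A, D, F, I, J

A: works as a thickener, tree-nut-free, paleo — valid
B: has rice flour, so not paleo; has egg white, so not egg-free — out
C: has coconut cream, so not tree-nut-free; has honey, so not honey-free — reject
D: all constraints satisfied — OK
E: not usable as a thickener; has honey, so not honey-free — out
F: soy is permitted under the paleo carve-out; nothing else excluded — keep
G: has whole egg, so not egg-free — no
H: has cane sugar, so not paleo — out
I: soy is permitted under the paleo carve-out; nothing else excluded — OK
J: all constraints satisfied — keep
K: has coconut cream, so not tree-nut-free — reject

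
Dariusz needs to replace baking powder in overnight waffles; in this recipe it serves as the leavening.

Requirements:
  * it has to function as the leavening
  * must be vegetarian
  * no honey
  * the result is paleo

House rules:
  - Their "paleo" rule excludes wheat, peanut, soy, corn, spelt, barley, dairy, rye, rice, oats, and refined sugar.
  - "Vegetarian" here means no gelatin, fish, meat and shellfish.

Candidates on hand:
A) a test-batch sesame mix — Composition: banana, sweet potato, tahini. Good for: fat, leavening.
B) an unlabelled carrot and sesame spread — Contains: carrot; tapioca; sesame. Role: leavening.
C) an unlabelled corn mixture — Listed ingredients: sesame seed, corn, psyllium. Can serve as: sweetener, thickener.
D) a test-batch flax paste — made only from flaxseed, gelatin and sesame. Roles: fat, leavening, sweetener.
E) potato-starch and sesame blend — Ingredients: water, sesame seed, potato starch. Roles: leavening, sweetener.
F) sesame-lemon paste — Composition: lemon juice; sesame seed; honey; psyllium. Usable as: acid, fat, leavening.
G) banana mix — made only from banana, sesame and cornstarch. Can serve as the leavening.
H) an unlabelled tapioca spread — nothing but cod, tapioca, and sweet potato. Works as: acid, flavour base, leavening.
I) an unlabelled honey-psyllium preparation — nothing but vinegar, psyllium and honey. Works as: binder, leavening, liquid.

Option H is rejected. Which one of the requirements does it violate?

vegetarian

usable as a leavening: satisfied
paleo: satisfied
vegetarian: has cod — fails
honey-free: satisfied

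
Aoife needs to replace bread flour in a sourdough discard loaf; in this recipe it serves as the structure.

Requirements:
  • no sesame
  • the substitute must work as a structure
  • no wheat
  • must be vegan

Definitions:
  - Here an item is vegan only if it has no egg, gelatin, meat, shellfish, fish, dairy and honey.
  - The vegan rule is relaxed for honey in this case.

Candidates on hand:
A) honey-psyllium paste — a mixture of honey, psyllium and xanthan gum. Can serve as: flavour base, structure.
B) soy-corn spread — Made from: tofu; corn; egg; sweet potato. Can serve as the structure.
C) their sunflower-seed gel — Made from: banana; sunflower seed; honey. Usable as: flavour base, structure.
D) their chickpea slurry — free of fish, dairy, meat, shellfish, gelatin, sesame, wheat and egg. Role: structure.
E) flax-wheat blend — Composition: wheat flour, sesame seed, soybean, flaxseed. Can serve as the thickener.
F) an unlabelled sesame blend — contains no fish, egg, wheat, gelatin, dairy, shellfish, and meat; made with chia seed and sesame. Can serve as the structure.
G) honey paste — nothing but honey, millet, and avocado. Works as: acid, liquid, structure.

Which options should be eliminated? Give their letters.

A: honey is permitted under the vegan carve-out; nothing else excluded — keep
B: has egg, so not vegan — no
C: honey is permitted under the vegan carve-out; nothing else excluded — valid
D: works as a structure, no wheat, vegan — OK
E: not usable as a structure; has wheat flour, so not wheat-free (and 1 more) — out
F: has sesame, so not sesame-free — out
G: honey is permitted under the vegan carve-out; nothing else excluded — OK

B, E, F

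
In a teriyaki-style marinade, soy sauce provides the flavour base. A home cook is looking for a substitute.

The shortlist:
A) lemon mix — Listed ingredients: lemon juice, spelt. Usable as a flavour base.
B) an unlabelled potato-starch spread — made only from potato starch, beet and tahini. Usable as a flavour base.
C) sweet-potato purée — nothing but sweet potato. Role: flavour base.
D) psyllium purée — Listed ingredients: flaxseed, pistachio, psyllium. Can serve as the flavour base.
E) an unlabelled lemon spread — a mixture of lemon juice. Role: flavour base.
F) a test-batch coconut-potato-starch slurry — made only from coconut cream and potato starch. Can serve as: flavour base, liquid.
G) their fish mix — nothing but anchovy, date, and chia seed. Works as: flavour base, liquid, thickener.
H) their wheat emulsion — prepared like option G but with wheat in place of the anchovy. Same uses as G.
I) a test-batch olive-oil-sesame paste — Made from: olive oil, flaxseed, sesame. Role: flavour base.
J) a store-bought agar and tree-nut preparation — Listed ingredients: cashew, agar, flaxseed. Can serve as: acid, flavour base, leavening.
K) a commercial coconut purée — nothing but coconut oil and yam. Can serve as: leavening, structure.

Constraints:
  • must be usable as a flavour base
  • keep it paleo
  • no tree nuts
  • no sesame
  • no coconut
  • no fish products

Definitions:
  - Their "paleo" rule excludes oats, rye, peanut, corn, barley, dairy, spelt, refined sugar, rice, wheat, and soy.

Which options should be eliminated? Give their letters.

A: has spelt, so not paleo — no
B: has tahini, so not sesame-free — reject
C: all constraints satisfied — keep
D: has pistachio, so not tree-nut-free — reject
E: every rule checks out — valid
F: has coconut cream, so not coconut-free — out
G: has anchovy, so not fish-free — out
H: has wheat, so not paleo — no
I: has sesame, so not sesame-free — no
J: has cashew, so not tree-nut-free — reject
K: not usable as a flavour base; has coconut oil, so not coconut-free — reject

A, B, D, F, G, H, I, J, K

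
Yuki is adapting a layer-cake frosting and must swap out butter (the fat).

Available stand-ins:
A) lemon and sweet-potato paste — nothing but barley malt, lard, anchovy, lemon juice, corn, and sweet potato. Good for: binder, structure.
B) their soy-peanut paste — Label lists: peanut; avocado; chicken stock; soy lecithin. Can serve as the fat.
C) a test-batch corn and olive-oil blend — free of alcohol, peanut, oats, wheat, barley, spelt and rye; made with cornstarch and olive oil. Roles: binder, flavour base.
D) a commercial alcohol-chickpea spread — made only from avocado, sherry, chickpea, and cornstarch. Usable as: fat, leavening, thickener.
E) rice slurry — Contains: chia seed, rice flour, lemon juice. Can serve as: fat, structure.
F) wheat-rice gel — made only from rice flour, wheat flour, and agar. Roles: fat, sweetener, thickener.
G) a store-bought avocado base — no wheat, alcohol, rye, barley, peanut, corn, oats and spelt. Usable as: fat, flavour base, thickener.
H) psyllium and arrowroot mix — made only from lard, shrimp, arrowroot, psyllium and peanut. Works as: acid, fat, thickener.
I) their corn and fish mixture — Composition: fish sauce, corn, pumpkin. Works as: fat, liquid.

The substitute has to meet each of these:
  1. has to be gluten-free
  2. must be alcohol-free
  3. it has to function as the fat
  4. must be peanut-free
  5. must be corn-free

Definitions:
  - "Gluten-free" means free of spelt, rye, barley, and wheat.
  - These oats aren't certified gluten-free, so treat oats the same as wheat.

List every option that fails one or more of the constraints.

A: not usable as a fat; has barley malt, so not gluten-free (and 1 more) — out
B: has peanut, so not peanut-free — out
C: not usable as a fat; has cornstarch, so not corn-free — no
D: has cornstarch, so not corn-free; has sherry, so not alcohol-free — no
E: nothing on the exclusion list — valid
F: has wheat flour, so not gluten-free — reject
G: nothing on the exclusion list — OK
H: has peanut, so not peanut-free — out
I: has corn, so not corn-free — no

A, B, C, D, F, H, I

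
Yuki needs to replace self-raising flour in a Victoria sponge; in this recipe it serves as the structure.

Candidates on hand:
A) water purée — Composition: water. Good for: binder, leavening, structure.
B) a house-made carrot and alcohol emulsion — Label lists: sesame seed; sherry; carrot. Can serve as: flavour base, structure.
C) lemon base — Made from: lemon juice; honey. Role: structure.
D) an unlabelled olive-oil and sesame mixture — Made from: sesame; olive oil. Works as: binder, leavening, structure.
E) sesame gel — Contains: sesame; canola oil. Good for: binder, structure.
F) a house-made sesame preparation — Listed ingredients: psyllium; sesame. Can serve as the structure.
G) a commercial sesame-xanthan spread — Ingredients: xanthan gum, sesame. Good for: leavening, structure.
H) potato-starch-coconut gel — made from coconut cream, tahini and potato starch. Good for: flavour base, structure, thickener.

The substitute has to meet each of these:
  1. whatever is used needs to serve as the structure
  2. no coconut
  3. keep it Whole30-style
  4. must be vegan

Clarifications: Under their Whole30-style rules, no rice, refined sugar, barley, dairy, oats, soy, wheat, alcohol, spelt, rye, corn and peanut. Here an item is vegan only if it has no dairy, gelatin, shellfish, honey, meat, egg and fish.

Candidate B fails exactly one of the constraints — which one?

usable as a structure: satisfied
Whole30-style: has sherry — fails
vegan: satisfied
coconut-free: satisfied

Whole30-style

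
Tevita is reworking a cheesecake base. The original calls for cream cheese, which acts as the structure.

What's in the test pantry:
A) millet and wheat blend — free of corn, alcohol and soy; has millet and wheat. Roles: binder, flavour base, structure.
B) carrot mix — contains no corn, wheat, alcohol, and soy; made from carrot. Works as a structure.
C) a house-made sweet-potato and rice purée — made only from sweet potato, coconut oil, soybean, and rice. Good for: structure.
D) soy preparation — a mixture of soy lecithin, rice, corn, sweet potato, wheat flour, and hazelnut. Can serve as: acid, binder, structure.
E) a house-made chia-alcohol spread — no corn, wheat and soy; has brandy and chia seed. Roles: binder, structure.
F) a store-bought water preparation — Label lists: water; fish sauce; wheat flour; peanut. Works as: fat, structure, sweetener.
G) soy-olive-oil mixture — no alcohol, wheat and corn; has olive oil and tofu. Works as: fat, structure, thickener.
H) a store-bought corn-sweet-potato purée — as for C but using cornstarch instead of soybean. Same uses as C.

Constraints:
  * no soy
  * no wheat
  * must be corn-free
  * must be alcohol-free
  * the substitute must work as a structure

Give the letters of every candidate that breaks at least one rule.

A, C, D, E, F, G, H

A: has wheat, so not wheat-free — out
B: no wheat, no alcohol — OK
C: has soybean, so not soy-free — no
D: has wheat flour, so not wheat-free; has soy lecithin, so not soy-free (and 1 more) — no
E: has brandy, so not alcohol-free — no
F: has wheat flour, so not wheat-free — no
G: has tofu, so not soy-free — no
H: has cornstarch, so not corn-free — reject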